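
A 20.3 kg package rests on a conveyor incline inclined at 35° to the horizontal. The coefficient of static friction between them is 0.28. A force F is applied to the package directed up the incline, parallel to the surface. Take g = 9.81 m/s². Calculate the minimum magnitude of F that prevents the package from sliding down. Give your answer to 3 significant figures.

68.5 N

The normal force is N = mg cos 35° = 163.128 N. With F at its minimum the package is on the verge of sliding down, so static friction is at its maximum μ_s N = 0.28 × 163.128 = 45.676 N and acts up the slope.
Equilibrium along the incline: F + μ_s N = mg sin 35°, so F = 114.224 − 45.676 = 68.548 N.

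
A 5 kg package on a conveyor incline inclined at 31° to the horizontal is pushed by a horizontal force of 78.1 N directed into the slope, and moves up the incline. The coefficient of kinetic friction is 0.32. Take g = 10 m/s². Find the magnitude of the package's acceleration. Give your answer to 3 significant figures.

The horizontal push has components F cos 31° = 78.1 × 0.8572 = 66.947 N up the incline and F sin 31° = 78.1 × 0.5150 = 40.221 N pressing into the surface.
The normal force is therefore N = mg cos 31° + F sin 31° = 42.860 + 40.221 = 83.081 N, and kinetic friction down the slope is μN = 0.32 × 83.081 = 26.586 N.
Along the incline: F cos 31° − mg sin 31° − μN = ma, so 66.947 − 25.750 − 26.586 = 5 a, giving a = 2.9222 m/s².

2.92 m/s²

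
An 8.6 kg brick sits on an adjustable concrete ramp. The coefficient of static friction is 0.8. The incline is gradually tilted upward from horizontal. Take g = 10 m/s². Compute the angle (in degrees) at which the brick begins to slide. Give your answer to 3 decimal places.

38.660°

At the threshold of sliding, static friction is at its maximum μ_s N and exactly balances the weight component along the incline: mg sin θ = μ_s mg cos θ.
Hence tan θ = μ_s = 0.8, so θ = arctan(0.8) = 38.6598°.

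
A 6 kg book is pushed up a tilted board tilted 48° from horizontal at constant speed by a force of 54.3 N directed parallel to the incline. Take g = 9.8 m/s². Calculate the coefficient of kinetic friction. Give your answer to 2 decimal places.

At constant speed ΣF = 0 along the incline. The applied 54.3 N acts up the slope; the weight component mg sin 48° = 43.697 N and kinetic friction μN both act down the slope.
So 54.3 = 43.697 + μ × 39.345, giving μ = (54.3 − 43.697) / 39.345 = 0.2695.

0.27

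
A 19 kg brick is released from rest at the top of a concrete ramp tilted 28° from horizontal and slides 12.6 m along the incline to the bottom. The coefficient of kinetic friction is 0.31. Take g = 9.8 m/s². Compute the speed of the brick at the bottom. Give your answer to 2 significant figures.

The weight component along the incline is mg sin 28° = 87.416 N and the normal force is N = mg cos 28° = 164.405 N.
Friction up the slope is f = μN = 0.31 × 164.405 = 50.966 N, so the net downslope force is 87.416 − 50.966 = 36.450 N and a = 36.450 / 19 = 1.9184 m/s².
Starting from rest over a distance of 12.6 m, v² = 2aL = 2 × 1.9184 × 12.6 = 48.3437, so v = 6.9530 m/s.

7.0 m/s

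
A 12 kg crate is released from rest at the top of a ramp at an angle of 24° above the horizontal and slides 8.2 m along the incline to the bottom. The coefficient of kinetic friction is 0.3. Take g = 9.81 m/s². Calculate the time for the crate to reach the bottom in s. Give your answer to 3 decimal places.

The weight component along the incline is mg sin 24° = 47.881 N and the normal force is N = mg cos 24° = 107.543 N.
Friction up the slope is f = μN = 0.3 × 107.543 = 32.263 N, so the net downslope force is 47.881 − 32.263 = 15.618 N and a = 15.618 / 12 = 1.3015 m/s².
Starting from rest, L = ½at², so t = √(2L/a) = √(2 × 8.2 / 1.3015) = 3.5498 s.

3.550 s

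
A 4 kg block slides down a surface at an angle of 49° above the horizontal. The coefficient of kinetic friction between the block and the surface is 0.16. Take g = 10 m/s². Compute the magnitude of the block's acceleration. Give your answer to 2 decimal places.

6.50 m/s²

Resolving the weight along the incline: the component pulling the block down the slope is mg sin 49° = 4 × 10 × 0.7547 = 30.188 N, and the normal force is N = mg cos 49° = 4 × 10 × 0.6561 = 26.244 N.
Kinetic friction acts up the slope with magnitude f = μN = 0.16 × 26.244 = 4.199 N.
Net force along the incline is 30.188 − 4.199 = 25.989 N, so a = 25.989 / 4 = 6.4973 m/s².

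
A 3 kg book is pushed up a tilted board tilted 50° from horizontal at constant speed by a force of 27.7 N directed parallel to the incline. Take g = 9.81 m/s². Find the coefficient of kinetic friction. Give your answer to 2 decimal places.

At constant speed ΣF = 0 along the incline. The applied 27.7 N acts up the slope; the weight component mg sin 50° = 22.545 N and kinetic friction μN both act down the slope.
So 27.7 = 22.545 + μ × 18.917, giving μ = (27.7 − 22.545) / 18.917 = 0.2725.

0.27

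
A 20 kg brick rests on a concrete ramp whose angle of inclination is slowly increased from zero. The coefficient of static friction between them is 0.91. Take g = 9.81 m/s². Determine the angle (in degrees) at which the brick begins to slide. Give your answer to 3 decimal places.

At the threshold of sliding, static friction is at its maximum μ_s N and exactly balances the weight component along the incline: mg sin θ = μ_s mg cos θ.
Hence tan θ = μ_s = 0.91, so θ = arctan(0.91) = 42.3022°.

42.302°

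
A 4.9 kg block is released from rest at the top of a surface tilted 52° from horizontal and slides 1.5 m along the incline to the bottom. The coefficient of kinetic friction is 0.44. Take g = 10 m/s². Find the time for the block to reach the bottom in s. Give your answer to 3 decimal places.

The weight component along the incline is mg sin 52° = 38.613 N and the normal force is N = mg cos 52° = 30.167 N.
Friction up the slope is f = μN = 0.44 × 30.167 = 13.273 N, so the net downslope force is 38.613 − 13.273 = 25.340 N and a = 25.340 / 4.9 = 5.1714 m/s².
Starting from rest, L = ½at², so t = √(2L/a) = √(2 × 1.5 / 5.1714) = 0.7617 s.

0.762 s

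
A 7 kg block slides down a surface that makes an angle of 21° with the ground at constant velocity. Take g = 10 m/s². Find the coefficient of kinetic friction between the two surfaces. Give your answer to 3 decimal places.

At constant velocity the net force along the incline is zero: mg sin 21° = μ mg cos 21°.
So μ = tan 21° = 0.3584 / 0.9336 = 0.3839.

0.384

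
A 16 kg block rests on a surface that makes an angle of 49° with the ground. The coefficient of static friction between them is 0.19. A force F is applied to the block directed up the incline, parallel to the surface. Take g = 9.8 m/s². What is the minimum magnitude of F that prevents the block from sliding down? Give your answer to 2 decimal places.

The normal force is N = mg cos 49° = 102.870 N. With F at its minimum the block is on the verge of sliding down, so static friction is at its maximum μ_s N = 0.19 × 102.870 = 19.545 N and acts up the slope.
Equilibrium along the incline: F + μ_s N = mg sin 49°, so F = 118.338 − 19.545 = 98.793 N.

98.79 N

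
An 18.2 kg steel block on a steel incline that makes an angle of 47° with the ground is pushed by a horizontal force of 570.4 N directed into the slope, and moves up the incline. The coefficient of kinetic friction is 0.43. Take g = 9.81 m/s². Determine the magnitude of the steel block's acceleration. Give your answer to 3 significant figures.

The horizontal push has components F cos 47° = 570.4 × 0.6820 = 389.013 N up the incline and F sin 47° = 570.4 × 0.7314 = 417.191 N pressing into the surface.
The normal force is therefore N = mg cos 47° + F sin 47° = 121.766 + 417.191 = 538.957 N, and kinetic friction down the slope is μN = 0.43 × 538.957 = 231.752 N.
Along the incline: F cos 47° − mg sin 47° − μN = ma, so 389.013 − 130.586 − 231.752 = 18.2 a, giving a = 1.4657 m/s².

1.47 m/s²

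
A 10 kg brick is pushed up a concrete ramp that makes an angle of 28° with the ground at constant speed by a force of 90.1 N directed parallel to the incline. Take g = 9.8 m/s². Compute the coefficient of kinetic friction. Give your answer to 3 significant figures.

At constant speed ΣF = 0 along the incline. The applied 90.1 N acts up the slope; the weight component mg sin 28° = 46.008 N and kinetic friction μN both act down the slope.
So 90.1 = 46.008 + μ × 86.529, giving μ = (90.1 − 46.008) / 86.529 = 0.5096.

0.510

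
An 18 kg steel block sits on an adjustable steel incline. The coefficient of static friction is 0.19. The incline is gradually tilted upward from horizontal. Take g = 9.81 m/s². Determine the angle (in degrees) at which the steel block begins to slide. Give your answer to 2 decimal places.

At the threshold of sliding, static friction is at its maximum μ_s N and exactly balances the weight component along the incline: mg sin θ = μ_s mg cos θ.
Hence tan θ = μ_s = 0.19, so θ = arctan(0.19) = 10.7580°.

10.76°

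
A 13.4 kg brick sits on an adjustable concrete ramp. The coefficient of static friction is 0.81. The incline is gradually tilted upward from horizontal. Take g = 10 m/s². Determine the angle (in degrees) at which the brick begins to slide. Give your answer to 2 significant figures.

39°

At the threshold of sliding, static friction is at its maximum μ_s N and exactly balances the weight component along the incline: mg sin θ = μ_s mg cos θ.
Hence tan θ = μ_s = 0.81, so θ = arctan(0.81) = 39.0075°.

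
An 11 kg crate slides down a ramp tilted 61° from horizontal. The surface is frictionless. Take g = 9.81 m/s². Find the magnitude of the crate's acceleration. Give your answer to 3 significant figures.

Resolving the weight along the incline: the component pulling the crate down the slope is mg sin 61° = 11 × 9.81 × 0.8746 = 94.378 N, and the normal force is N = mg cos 61° = 11 × 9.81 × 0.4848 = 52.315 N.
With no friction the net force along the incline is 94.378 N, so a = g sin 61° = 94.378 / 11 = 8.5798 m/s².

8.58 m/s²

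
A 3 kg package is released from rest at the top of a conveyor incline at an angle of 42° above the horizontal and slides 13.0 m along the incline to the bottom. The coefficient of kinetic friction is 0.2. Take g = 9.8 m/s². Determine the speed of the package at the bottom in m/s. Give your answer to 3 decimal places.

The weight component along the incline is mg sin 42° = 19.672 N and the normal force is N = mg cos 42° = 21.848 N.
Friction up the slope is f = μN = 0.2 × 21.848 = 4.370 N, so the net downslope force is 19.672 − 4.370 = 15.302 N and a = 15.302 / 3 = 5.1007 m/s².
Starting from rest over a distance of 13.0 m, v² = 2aL = 2 × 5.1007 × 13.0 = 132.6182, so v = 11.5160 m/s.

11.516 m/s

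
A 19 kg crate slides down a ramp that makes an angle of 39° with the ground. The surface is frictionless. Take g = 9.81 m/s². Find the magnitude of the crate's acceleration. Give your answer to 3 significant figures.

6.17 m/s²

Resolving the weight along the incline: the component pulling the crate down the slope is mg sin 39° = 19 × 9.81 × 0.6293 = 117.295 N, and the normal force is N = mg cos 39° = 19 × 9.81 × 0.7771 = 144.844 N.
With no friction the net force along the incline is 117.295 N, so a = g sin 39° = 117.295 / 19 = 6.1734 m/s².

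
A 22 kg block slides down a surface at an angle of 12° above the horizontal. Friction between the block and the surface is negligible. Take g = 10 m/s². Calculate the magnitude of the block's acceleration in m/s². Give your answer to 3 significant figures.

Resolving the weight along the incline: the component pulling the block down the slope is mg sin 12° = 22 × 10 × 0.2079 = 45.738 N, and the normal force is N = mg cos 12° = 22 × 10 × 0.9781 = 215.182 N.
With no friction the net force along the incline is 45.738 N, so a = g sin 12° = 45.738 / 22 = 2.0790 m/s².

2.08 m/s²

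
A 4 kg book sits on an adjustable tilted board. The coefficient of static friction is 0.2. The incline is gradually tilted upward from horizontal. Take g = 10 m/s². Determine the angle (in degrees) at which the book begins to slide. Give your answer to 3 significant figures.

11.3°

At the threshold of sliding, static friction is at its maximum μ_s N and exactly balances the weight component along the incline: mg sin θ = μ_s mg cos θ.
Hence tan θ = μ_s = 0.2, so θ = arctan(0.2) = 11.3099°.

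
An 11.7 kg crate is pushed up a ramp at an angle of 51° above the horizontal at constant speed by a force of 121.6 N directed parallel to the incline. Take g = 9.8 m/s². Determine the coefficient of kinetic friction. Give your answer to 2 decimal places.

0.45

At constant speed ΣF = 0 along the incline. The applied 121.6 N acts up the slope; the weight component mg sin 51° = 89.108 N and kinetic friction μN both act down the slope.
So 121.6 = 89.108 + μ × 72.158, giving μ = (121.6 − 89.108) / 72.158 = 0.4503.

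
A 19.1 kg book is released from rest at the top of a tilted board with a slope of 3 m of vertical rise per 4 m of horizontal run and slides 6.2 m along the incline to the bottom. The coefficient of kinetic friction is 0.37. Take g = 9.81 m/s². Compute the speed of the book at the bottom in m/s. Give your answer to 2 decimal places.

The weight component along the incline is mg sin 36.87° = 112.423 N and the normal force is N = mg cos 36.87° = 149.897 N.
Friction up the slope is f = μN = 0.37 × 149.897 = 55.462 N, so the net downslope force is 112.423 − 55.462 = 56.961 N and a = 56.961 / 19.1 = 2.9823 m/s².
Starting from rest over a distance of 6.2 m, v² = 2aL = 2 × 2.9823 × 6.2 = 36.9805, so v = 6.0812 m/s.

6.08 m/s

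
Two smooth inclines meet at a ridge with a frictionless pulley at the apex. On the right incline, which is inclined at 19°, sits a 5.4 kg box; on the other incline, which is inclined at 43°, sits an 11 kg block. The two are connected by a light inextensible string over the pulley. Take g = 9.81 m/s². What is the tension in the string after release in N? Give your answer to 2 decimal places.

Resolve each weight along its own incline: the 5.4 kg mass has component 5.4 × 9.81 × sin 19° = 17.247 N down its slope, and the 11 kg mass has 11 × 9.81 × sin 43° = 73.594 N down its slope.
The 11 kg side's 73.594 N exceeds the other side's 17.247 N, so that mass slides down and the 5.4 kg mass slides up. Taking that direction as positive, Newton's second law for the whole system gives 73.594 − 17.247 = (5.4 + 11) a, so a = 56.347 / 16.4 = 3.4358 m/s².
For the 5.4 kg mass (up-slope positive): T − 17.247 = 5.4 × 3.4358, so T = 35.800 N.

35.80 N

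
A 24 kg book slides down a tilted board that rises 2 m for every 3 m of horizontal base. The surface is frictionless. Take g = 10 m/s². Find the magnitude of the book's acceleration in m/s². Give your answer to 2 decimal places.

Resolving the weight along the incline: the component pulling the book down the slope is mg sin 33.69° = 24 × 10 × 0.5547 = 133.128 N, and the normal force is N = mg cos 33.69° = 24 × 10 × 0.8321 = 199.704 N.
With no friction the net force along the incline is 133.128 N, so a = g sin 33.69° = 133.128 / 24 = 5.5470 m/s².

5.55 m/s²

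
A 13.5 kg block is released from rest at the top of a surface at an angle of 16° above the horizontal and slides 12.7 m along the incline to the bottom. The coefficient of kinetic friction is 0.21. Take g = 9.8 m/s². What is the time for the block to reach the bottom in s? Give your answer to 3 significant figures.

The weight component along the incline is mg sin 16° = 36.467 N and the normal force is N = mg cos 16° = 127.175 N.
Friction up the slope is f = μN = 0.21 × 127.175 = 26.707 N, so the net downslope force is 36.467 − 26.707 = 9.760 N and a = 9.760 / 13.5 = 0.7230 m/s².
Starting from rest, L = ½at², so t = √(2L/a) = √(2 × 12.7 / 0.7230) = 5.9272 s.

5.93 s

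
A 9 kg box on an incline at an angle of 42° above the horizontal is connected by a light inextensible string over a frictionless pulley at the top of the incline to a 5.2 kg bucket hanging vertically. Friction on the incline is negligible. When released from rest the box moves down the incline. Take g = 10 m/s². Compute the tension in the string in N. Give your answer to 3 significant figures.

55.0 N

For the box on the incline: the weight component along the slope is m₁g sin 42° = 9 × 10 × 0.6691 = 60.219 N and the normal force is N = m₁g cos 42° = 66.883 N.
Newton's second law for the box (down-slope positive): 60.219 − T = 9 a. For the hanging bucket (upward positive): T − 5.2 × 10 = 5.2 a.
Adding the two equations eliminates T: 8.219 = 14.2 a, so a = 0.5788 m/s².
Then from the hanging bucket's equation, T = 5.2 × (10 + 0.5788) = 55.010 N.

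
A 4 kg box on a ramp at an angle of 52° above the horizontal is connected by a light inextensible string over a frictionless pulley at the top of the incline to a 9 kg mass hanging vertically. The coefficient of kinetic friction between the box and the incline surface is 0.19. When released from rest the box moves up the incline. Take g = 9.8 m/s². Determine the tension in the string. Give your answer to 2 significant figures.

52 N

For the box on the incline: the weight component along the slope is m₁g sin 52° = 4 × 9.8 × 0.7880 = 30.890 N and the normal force is N = m₁g cos 52° = 24.134 N.
Kinetic friction opposes the box's motion up the incline: f = μN = 0.19 × 24.134 = 4.585 N acting down the slope.
Newton's second law for the box (up-slope positive): T − 30.890 − 4.585 = 4 a. For the hanging mass (downward positive): 9 × 9.8 − T = 9 a.
Adding the two equations eliminates T: 52.725 = 13 a, so a = 4.0558 m/s².
Then from the hanging mass's equation, T = 9 × (9.8 − 4.0558) = 51.698 N.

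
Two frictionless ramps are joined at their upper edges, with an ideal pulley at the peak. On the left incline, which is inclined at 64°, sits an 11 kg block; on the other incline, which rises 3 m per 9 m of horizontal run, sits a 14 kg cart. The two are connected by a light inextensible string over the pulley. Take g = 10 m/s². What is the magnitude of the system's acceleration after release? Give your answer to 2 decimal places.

2.18 m/s²

Resolve each weight along its own incline: the 11 kg mass has component 11 × 10 × sin 64° = 98.867 N down its slope, and the 14 kg mass has 14 × 10 × sin 18.43° = 44.272 N down its slope.
The 11 kg side's 98.867 N exceeds the other side's 44.272 N, so that mass slides down and the 14 kg mass slides up. Taking that direction as positive, Newton's second law for the whole system gives 98.867 − 44.272 = (11 + 14) a, so a = 54.595 / 25 = 2.1838 m/s².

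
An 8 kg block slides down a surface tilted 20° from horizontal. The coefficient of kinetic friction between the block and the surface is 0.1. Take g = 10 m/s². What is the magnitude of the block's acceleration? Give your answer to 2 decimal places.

2.48 m/s²

Resolving the weight along the incline: the component pulling the block down the slope is mg sin 20° = 8 × 10 × 0.3420 = 27.360 N, and the normal force is N = mg cos 20° = 8 × 10 × 0.9397 = 75.176 N.
Kinetic friction acts up the slope with magnitude f = μN = 0.1 × 75.176 = 7.518 N.
Net force along the incline is 27.360 − 7.518 = 19.842 N, so a = 19.842 / 8 = 2.4802 m/s².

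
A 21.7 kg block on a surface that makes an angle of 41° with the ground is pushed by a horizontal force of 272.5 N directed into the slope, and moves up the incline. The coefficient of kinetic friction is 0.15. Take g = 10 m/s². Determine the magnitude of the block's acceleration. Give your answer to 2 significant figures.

0.55 m/s²

The horizontal push has components F cos 41° = 272.5 × 0.7547 = 205.656 N up the incline and F sin 41° = 272.5 × 0.6561 = 178.787 N pressing into the surface.
The normal force is therefore N = mg cos 41° + F sin 41° = 163.770 + 178.787 = 342.557 N, and kinetic friction down the slope is μN = 0.15 × 342.557 = 51.384 N.
Along the incline: F cos 41° − mg sin 41° − μN = ma, so 205.656 − 142.374 − 51.384 = 21.7 a, giving a = 0.5483 m/s².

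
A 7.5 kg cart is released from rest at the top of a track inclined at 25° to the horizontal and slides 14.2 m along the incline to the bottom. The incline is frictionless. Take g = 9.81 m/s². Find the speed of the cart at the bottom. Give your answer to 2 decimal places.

10.85 m/s

The weight component along the incline is mg sin 25° = 31.094 N and the normal force is N = mg cos 25° = 66.682 N.
With no friction, a = g sin 25° = 4.1459 m/s².
Starting from rest over a distance of 14.2 m, v² = 2aL = 2 × 4.1459 × 14.2 = 117.7436, so v = 10.8510 m/s.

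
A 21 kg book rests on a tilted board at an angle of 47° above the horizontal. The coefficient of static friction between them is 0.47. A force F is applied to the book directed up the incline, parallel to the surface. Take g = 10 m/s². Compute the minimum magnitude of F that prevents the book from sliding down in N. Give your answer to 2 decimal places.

The normal force is N = mg cos 47° = 143.220 N. With F at its minimum the book is on the verge of sliding down, so static friction is at its maximum μ_s N = 0.47 × 143.220 = 67.313 N and acts up the slope.
Equilibrium along the incline: F + μ_s N = mg sin 47°, so F = 153.584 − 67.313 = 86.271 N.

86.27 N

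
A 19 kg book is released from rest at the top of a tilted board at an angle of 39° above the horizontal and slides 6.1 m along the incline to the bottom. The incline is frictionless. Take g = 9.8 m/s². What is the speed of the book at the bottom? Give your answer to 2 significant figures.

8.7 m/s

The weight component along the incline is mg sin 39° = 117.179 N and the normal force is N = mg cos 39° = 144.705 N.
With no friction, a = g sin 39° = 6.1673 m/s².
Starting from rest over a distance of 6.1 m, v² = 2aL = 2 × 6.1673 × 6.1 = 75.2411, so v = 8.6742 m/s.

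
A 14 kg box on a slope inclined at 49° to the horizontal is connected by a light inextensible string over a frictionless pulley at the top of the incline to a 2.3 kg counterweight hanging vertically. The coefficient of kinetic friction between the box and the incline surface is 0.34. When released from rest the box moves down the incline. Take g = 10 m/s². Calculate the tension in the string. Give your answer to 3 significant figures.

For the box on the incline: the weight component along the slope is m₁g sin 49° = 14 × 10 × 0.7547 = 105.658 N and the normal force is N = m₁g cos 49° = 91.848 N.
Kinetic friction opposes the box's motion down the incline: f = μN = 0.34 × 91.848 = 31.228 N acting up the slope.
Newton's second law for the box (down-slope positive): 105.658 − 31.228 − T = 14 a. For the hanging counterweight (upward positive): T − 2.3 × 10 = 2.3 a.
Adding the two equations eliminates T: 51.430 = 16.3 a, so a = 3.1552 m/s².
Then from the hanging counterweight's equation, T = 2.3 × (10 + 3.1552) = 30.257 N.

30.3 N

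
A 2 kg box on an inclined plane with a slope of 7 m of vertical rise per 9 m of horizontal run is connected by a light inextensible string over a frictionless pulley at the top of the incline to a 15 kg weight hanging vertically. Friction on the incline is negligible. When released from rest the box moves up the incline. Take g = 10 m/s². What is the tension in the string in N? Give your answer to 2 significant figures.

For the box on the incline: the weight component along the slope is m₁g sin 37.87° = 2 × 10 × 0.6139 = 12.278 N and the normal force is N = m₁g cos 37.87° = 15.787 N.
Newton's second law for the box (up-slope positive): T − 12.278 = 2 a. For the hanging weight (downward positive): 15 × 10 − T = 15 a.
Adding the two equations eliminates T: 137.722 = 17 a, so a = 8.1013 m/s².
Then from the hanging weight's equation, T = 15 × (10 − 8.1013) = 28.480 N.

28 N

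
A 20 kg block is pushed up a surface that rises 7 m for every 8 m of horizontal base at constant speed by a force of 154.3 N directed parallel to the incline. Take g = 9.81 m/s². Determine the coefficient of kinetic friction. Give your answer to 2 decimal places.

At constant speed ΣF = 0 along the incline. The applied 154.3 N acts up the slope; the weight component mg sin 41.19° = 129.199 N and kinetic friction μN both act down the slope.
So 154.3 = 129.199 + μ × 147.656, giving μ = (154.3 − 129.199) / 147.656 = 0.1700.

0.17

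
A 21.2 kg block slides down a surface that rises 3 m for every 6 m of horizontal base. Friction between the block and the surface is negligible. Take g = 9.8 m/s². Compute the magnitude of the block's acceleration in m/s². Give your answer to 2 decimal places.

Resolving the weight along the incline: the component pulling the block down the slope is mg sin 26.57° = 21.2 × 9.8 × 0.4472 = 92.910 N, and the normal force is N = mg cos 26.57° = 21.2 × 9.8 × 0.8944 = 185.821 N.
With no friction the net force along the incline is 92.910 N, so a = g sin 26.57° = 92.910 / 21.2 = 4.3825 m/s².

4.38 m/s²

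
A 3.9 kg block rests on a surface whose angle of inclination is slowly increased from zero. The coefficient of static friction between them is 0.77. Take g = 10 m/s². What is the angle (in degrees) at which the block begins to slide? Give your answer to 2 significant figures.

At the threshold of sliding, static friction is at its maximum μ_s N and exactly balances the weight component along the incline: mg sin θ = μ_s mg cos θ.
Hence tan θ = μ_s = 0.77, so θ = arctan(0.77) = 37.5963°.

38°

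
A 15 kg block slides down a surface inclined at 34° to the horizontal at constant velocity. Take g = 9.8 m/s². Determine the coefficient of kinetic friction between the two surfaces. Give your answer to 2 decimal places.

At constant velocity the net force along the incline is zero: mg sin 34° = μ mg cos 34°.
So μ = tan 34° = 0.5592 / 0.8290 = 0.6745.

0.67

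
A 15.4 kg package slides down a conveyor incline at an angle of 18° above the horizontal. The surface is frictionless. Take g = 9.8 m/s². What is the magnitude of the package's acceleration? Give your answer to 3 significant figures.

Resolving the weight along the incline: the component pulling the package down the slope is mg sin 18° = 15.4 × 9.8 × 0.3090 = 46.634 N, and the normal force is N = mg cos 18° = 15.4 × 9.8 × 0.9511 = 143.540 N.
With no friction the net force along the incline is 46.634 N, so a = g sin 18° = 46.634 / 15.4 = 3.0282 m/s².

3.03 m/s²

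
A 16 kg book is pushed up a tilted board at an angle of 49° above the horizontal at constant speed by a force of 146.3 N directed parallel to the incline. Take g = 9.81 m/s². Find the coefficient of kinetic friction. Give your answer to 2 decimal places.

At constant speed ΣF = 0 along the incline. The applied 146.3 N acts up the slope; the weight component mg sin 49° = 118.459 N and kinetic friction μN both act down the slope.
So 146.3 = 118.459 + μ × 102.975, giving μ = (146.3 − 118.459) / 102.975 = 0.2704.

0.27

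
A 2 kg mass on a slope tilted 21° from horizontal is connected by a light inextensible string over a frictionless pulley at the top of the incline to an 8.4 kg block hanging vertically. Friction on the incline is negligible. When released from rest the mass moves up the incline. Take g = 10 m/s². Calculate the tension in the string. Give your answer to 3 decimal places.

21.943 N

For the mass on the incline: the weight component along the slope is m₁g sin 21° = 2 × 10 × 0.3584 = 7.168 N and the normal force is N = m₁g cos 21° = 18.672 N.
Newton's second law for the mass (up-slope positive): T − 7.168 = 2 a. For the hanging block (downward positive): 8.4 × 10 − T = 8.4 a.
Adding the two equations eliminates T: 76.832 = 10.4 a, so a = 7.3877 m/s².
Then from the hanging block's equation, T = 8.4 × (10 − 7.3877) = 21.943 N.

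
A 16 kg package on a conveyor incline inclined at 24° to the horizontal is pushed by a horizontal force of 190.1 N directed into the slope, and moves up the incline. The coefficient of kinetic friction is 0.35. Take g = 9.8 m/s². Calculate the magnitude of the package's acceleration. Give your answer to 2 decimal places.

The horizontal push has components F cos 24° = 190.1 × 0.9135 = 173.656 N up the incline and F sin 24° = 190.1 × 0.4067 = 77.314 N pressing into the surface.
The normal force is therefore N = mg cos 24° + F sin 24° = 143.237 + 77.314 = 220.551 N, and kinetic friction down the slope is μN = 0.35 × 220.551 = 77.193 N.
Along the incline: F cos 24° − mg sin 24° − μN = ma, so 173.656 − 63.771 − 77.193 = 16 a, giving a = 2.0433 m/s².

2.04 m/s²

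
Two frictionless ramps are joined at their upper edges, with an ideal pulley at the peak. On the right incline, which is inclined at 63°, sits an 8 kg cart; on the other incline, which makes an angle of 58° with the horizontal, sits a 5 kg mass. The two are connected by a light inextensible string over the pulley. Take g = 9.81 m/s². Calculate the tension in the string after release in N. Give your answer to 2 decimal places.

Resolve each weight along its own incline: the 8 kg mass has component 8 × 9.81 × sin 63° = 69.926 N down its slope, and the 5 kg mass has 5 × 9.81 × sin 58° = 41.597 N down its slope.
The 8 kg side's 69.926 N exceeds the other side's 41.597 N, so that mass slides down and the 5 kg mass slides up. Taking that direction as positive, Newton's second law for the whole system gives 69.926 − 41.597 = (8 + 5) a, so a = 28.329 / 13 = 2.1792 m/s².
For the 5 kg mass (up-slope positive): T − 41.597 = 5 × 2.1792, so T = 52.493 N.

52.49 N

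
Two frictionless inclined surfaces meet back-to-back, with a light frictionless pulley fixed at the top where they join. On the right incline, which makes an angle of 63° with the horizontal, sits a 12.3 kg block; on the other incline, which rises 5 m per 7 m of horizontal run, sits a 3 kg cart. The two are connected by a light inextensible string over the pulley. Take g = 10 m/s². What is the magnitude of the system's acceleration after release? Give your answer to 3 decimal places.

Resolve each weight along its own incline: the 12.3 kg mass has component 12.3 × 10 × sin 63° = 109.594 N down its slope, and the 3 kg mass has 3 × 10 × sin 35.54° = 17.437 N down its slope.
The 12.3 kg side's 109.594 N exceeds the other side's 17.437 N, so that mass slides down and the 3 kg mass slides up. Taking that direction as positive, Newton's second law for the whole system gives 109.594 − 17.437 = (12.3 + 3) a, so a = 92.157 / 15.3 = 6.0233 m/s².

6.023 m/s²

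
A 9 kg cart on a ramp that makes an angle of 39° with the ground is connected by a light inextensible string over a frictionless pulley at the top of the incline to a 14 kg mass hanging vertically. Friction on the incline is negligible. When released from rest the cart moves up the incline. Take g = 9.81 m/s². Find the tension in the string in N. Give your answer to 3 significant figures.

For the cart on the incline: the weight component along the slope is m₁g sin 39° = 9 × 9.81 × 0.6293 = 55.561 N and the normal force is N = m₁g cos 39° = 68.614 N.
Newton's second law for the cart (up-slope positive): T − 55.561 = 9 a. For the hanging mass (downward positive): 14 × 9.81 − T = 14 a.
Adding the two equations eliminates T: 81.779 = 23 a, so a = 3.5556 m/s².
Then from the hanging mass's equation, T = 14 × (9.81 − 3.5556) = 87.562 N.

87.6 N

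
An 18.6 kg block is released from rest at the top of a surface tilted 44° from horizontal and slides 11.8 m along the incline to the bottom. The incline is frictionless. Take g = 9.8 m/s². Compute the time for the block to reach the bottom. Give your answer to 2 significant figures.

1.9 s

The weight component along the incline is mg sin 44° = 126.622 N and the normal force is N = mg cos 44° = 131.121 N.
With no friction, a = g sin 44° = 6.8077 m/s².
Starting from rest, L = ½at², so t = √(2L/a) = √(2 × 11.8 / 6.8077) = 1.8619 s.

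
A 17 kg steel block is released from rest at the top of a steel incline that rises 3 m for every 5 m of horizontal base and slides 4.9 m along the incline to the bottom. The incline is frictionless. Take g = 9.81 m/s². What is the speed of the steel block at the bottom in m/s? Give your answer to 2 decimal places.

7.03 m/s

The weight component along the incline is mg sin 30.96° = 85.802 N and the normal force is N = mg cos 30.96° = 143.004 N.
With no friction, a = g sin 30.96° = 5.0472 m/s².
Starting from rest over a distance of 4.9 m, v² = 2aL = 2 × 5.0472 × 4.9 = 49.4626, so v = 7.0330 m/s.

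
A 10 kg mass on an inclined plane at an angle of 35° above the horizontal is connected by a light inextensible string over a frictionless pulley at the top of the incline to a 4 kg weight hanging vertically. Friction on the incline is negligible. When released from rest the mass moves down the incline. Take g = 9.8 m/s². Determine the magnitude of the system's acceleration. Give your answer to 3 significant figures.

For the mass on the incline: the weight component along the slope is m₁g sin 35° = 10 × 9.8 × 0.5736 = 56.213 N and the normal force is N = m₁g cos 35° = 80.277 N.
Newton's second law for the mass (down-slope positive): 56.213 − T = 10 a. For the hanging weight (upward positive): T − 4 × 9.8 = 4 a.
Adding the two equations eliminates T: 17.013 = 14 a, so a = 1.2152 m/s².

1.22 m/s²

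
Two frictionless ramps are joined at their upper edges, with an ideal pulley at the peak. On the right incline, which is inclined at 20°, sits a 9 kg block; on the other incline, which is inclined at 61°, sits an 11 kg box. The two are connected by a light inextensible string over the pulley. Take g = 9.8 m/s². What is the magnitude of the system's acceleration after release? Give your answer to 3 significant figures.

3.21 m/s²

Resolve each weight along its own incline: the 9 kg mass has component 9 × 9.8 × sin 20° = 30.166 N down its slope, and the 11 kg mass has 11 × 9.8 × sin 61° = 94.284 N down its slope.
The 11 kg side's 94.284 N exceeds the other side's 30.166 N, so that mass slides down and the 9 kg mass slides up. Taking that direction as positive, Newton's second law for the whole system gives 94.284 − 30.166 = (9 + 11) a, so a = 64.118 / 20 = 3.2059 m/s².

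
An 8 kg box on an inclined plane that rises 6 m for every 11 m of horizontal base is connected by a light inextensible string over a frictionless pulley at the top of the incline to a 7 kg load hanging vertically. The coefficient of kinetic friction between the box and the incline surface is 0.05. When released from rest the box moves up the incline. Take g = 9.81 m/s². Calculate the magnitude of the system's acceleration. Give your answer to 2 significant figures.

For the box on the incline: the weight component along the slope is m₁g sin 28.61° = 8 × 9.81 × 0.4789 = 37.584 N and the normal force is N = m₁g cos 28.61° = 68.897 N.
Kinetic friction opposes the box's motion up the incline: f = μN = 0.05 × 68.897 = 3.445 N acting down the slope.
Newton's second law for the box (up-slope positive): T − 37.584 − 3.445 = 8 a. For the hanging load (downward positive): 7 × 9.81 − T = 7 a.
Adding the two equations eliminates T: 27.641 = 15 a, so a = 1.8427 m/s².

1.8 m/s²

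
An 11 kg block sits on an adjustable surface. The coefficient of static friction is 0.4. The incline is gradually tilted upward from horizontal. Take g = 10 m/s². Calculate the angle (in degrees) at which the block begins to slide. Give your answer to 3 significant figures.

At the threshold of sliding, static friction is at its maximum μ_s N and exactly balances the weight component along the incline: mg sin θ = μ_s mg cos θ.
Hence tan θ = μ_s = 0.4, so θ = arctan(0.4) = 21.8014°.

21.8°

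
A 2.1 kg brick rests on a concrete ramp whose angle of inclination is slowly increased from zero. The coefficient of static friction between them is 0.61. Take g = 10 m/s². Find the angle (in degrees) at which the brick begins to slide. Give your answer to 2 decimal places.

At the threshold of sliding, static friction is at its maximum μ_s N and exactly balances the weight component along the incline: mg sin θ = μ_s mg cos θ.
Hence tan θ = μ_s = 0.61, so θ = arctan(0.61) = 31.3832°.

31.38°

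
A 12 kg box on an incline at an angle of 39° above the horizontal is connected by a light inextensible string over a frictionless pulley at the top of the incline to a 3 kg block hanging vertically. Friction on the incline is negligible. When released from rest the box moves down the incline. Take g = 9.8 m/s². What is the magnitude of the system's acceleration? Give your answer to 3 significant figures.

For the box on the incline: the weight component along the slope is m₁g sin 39° = 12 × 9.8 × 0.6293 = 74.006 N and the normal force is N = m₁g cos 39° = 91.392 N.
Newton's second law for the box (down-slope positive): 74.006 − T = 12 a. For the hanging block (upward positive): T − 3 × 9.8 = 3 a.
Adding the two equations eliminates T: 44.606 = 15 a, so a = 2.9737 m/s².

2.97 m/s²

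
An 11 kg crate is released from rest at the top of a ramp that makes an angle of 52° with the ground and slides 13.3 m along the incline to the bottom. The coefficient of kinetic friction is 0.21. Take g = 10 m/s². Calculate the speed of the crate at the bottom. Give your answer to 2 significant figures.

The weight component along the incline is mg sin 52° = 86.681 N and the normal force is N = mg cos 52° = 67.723 N.
Friction up the slope is f = μN = 0.21 × 67.723 = 14.222 N, so the net downslope force is 86.681 − 14.222 = 72.459 N and a = 72.459 / 11 = 6.5872 m/s².
Starting from rest over a distance of 13.3 m, v² = 2aL = 2 × 6.5872 × 13.3 = 175.2195, so v = 13.2371 m/s.

13 m/s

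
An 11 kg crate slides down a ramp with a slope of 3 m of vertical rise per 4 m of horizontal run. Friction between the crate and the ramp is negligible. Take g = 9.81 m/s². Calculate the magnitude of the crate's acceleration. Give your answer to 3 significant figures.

5.89 m/s²

Resolving the weight along the incline: the component pulling the crate down the slope is mg sin 36.87° = 11 × 9.81 × 0.6000 = 64.746 N, and the normal force is N = mg cos 36.87° = 11 × 9.81 × 0.8000 = 86.328 N.
With no friction the net force along the incline is 64.746 N, so a = g sin 36.87° = 64.746 / 11 = 5.8860 m/s².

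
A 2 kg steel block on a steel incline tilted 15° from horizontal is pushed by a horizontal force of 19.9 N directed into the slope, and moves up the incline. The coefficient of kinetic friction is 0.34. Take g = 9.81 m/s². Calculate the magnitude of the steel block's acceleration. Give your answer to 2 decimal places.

The horizontal push has components F cos 15° = 19.9 × 0.9659 = 19.221 N up the incline and F sin 15° = 19.9 × 0.2588 = 5.150 N pressing into the surface.
The normal force is therefore N = mg cos 15° + F sin 15° = 18.951 + 5.150 = 24.101 N, and kinetic friction down the slope is μN = 0.34 × 24.101 = 8.194 N.
Along the incline: F cos 15° − mg sin 15° − μN = ma, so 19.221 − 5.078 − 8.194 = 2 a, giving a = 2.9745 m/s².

2.97 m/s²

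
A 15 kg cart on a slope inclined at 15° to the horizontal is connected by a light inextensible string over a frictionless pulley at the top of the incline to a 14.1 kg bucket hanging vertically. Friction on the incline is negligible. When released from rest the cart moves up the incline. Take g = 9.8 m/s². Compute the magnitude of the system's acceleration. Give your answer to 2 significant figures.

3.4 m/s²

For the cart on the incline: the weight component along the slope is m₁g sin 15° = 15 × 9.8 × 0.2588 = 38.044 N and the normal force is N = m₁g cos 15° = 141.991 N.
Newton's second law for the cart (up-slope positive): T − 38.044 = 15 a. For the hanging bucket (downward positive): 14.1 × 9.8 − T = 14.1 a.
Adding the two equations eliminates T: 100.136 = 29.1 a, so a = 3.4411 m/s².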